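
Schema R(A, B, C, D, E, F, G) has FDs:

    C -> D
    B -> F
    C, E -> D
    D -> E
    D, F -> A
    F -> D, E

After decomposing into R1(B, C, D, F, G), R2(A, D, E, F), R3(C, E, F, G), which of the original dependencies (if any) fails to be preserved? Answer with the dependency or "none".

C → D lies within R1.
B → F lies within R1.
C, E → D: restricted closure across fragments reaches D.
D → E lies within R2.
D, F → A lies within R2.
F → D, E lies within R2.
Every dependency is enforceable on the fragments, so the decomposition is dependency-preserving.

none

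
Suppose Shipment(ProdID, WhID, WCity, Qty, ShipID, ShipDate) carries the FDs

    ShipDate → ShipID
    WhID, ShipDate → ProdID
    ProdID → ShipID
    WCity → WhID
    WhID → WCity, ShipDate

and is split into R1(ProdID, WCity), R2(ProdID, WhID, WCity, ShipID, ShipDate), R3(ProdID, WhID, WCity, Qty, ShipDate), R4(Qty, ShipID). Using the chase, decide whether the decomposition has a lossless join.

Yes

Chase test. Columns are ProdID, WhID, WCity, Qty, ShipID, ShipDate; row i has aⱼ where attribute j ∈ Ri, else bᵢⱼ.
Initial tableau (one row per fragment):
  row 1: a1 b12 a3 b14 b15 b16
  row 2: a1 a2 a3 b24 a5 a6
  row 3: a1 a2 a3 a4 b35 a6
  row 4: b41 b42 b43 a4 a5 b46
Rows 2 and 3 agree on ShipDate; apply ShipDate→ShipID and equate their ShipID entries.
Rows 1 and 2 agree on ProdID; apply ProdID→ShipID and equate their ShipID entries.
Rows 1 and 2 agree on WCity; apply WCity→WhID and equate their WhID entries.
Rows 1 and 2 agree on WhID; apply WhID→WCity, ShipDate and equate their WCity, ShipDate entries.
Row 3 is now all distinguished symbols — the join is lossless.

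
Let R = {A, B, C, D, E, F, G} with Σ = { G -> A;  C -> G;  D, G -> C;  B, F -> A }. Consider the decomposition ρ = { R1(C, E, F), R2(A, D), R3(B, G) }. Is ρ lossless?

No

Chase test. Columns are A, B, C, D, E, F, G; row i has aⱼ where attribute j ∈ Ri, else bᵢⱼ.
Initial tableau (one row per fragment):
  row 1: b11 b12 a3 b14 a5 a6 b17
  row 2: a1 b22 b23 a4 b25 b26 b27
  row 3: b31 a2 b33 b34 b35 b36 a7
No row becomes fully distinguished — the join is lossy.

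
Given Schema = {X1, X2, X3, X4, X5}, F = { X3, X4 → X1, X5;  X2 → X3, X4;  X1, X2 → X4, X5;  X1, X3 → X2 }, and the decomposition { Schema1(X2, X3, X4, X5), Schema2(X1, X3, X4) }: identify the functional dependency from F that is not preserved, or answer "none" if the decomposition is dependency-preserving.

X3, X4 → X1, X5: restricted closure across fragments reaches X1, X5.
X2 → X3, X4 lies within Schema1.
X1, X2 → X4, X5: restricted closure across fragments reaches X4, X5.
X1, X3 → X2: restricted closure across fragments reaches X2.
Every dependency is enforceable on the fragments, so the decomposition is dependency-preserving.

none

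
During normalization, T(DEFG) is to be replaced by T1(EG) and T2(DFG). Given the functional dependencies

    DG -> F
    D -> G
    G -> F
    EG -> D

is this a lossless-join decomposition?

Common attributes: T1 ∩ T2 = {G}.
Closure of {G}: G → F applies, adding F. So (G)⁺ = {FG}.
The closure contains neither all of T1 = {EG} nor all of T2 = {DFG}, so the common attributes are not a superkey of either fragment. The join is lossy.

No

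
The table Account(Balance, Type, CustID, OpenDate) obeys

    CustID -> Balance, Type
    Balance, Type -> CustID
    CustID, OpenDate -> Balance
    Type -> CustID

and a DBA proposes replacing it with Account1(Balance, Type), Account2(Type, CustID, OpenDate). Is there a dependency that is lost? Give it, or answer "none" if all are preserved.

CustID → Balance, Type: restricted closure across fragments reaches Balance, Type.
Balance, Type → CustID: restricted closure across fragments reaches CustID.
CustID, OpenDate → Balance: restricted closure across fragments reaches Balance.
Type → CustID lies within Account2.
Every dependency is enforceable on the fragments, so the decomposition is dependency-preserving.

none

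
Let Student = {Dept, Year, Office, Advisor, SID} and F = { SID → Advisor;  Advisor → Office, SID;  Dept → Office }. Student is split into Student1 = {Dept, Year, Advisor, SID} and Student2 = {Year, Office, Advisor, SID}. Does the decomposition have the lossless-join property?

Yes

Common attributes: Student1 ∩ Student2 = {Year, Advisor, SID}.
Closure of {Year, Advisor, SID}: Advisor → Office, SID applies, adding Office. So (Year, Advisor, SID)⁺ = {Year, Office, Advisor, SID}.
This closure contains every attribute of Student2, so Student1 ∩ Student2 → Student2. The join is lossless.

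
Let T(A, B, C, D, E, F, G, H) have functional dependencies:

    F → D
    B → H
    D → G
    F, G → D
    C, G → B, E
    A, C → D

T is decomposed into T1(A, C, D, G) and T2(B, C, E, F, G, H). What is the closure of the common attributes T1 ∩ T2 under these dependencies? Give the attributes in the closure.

B, C, E, G, H

T1 ∩ T2 = {C, G}.
C, G → B, E applies, adding B, E
B → H applies, adding H
Closure: {B, C, E, G, H}.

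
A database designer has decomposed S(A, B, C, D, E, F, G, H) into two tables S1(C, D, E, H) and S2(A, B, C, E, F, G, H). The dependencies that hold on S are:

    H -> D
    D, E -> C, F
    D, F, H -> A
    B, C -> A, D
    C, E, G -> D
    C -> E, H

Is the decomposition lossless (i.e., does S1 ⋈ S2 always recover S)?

Yes

Common attributes: S1 ∩ S2 = {C, E, H}.
Closure of {C, E, H}: H → D applies, adding D; D, E → C, F applies, adding F; D, F, H → A applies, adding A. So (C, E, H)⁺ = {A, C, D, E, F, H}.
This closure contains every attribute of S1, so S1 ∩ S2 → S1. The join is lossless.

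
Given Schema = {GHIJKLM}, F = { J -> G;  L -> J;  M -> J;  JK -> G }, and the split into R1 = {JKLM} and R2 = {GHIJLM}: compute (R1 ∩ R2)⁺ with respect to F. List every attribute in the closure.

R1 ∩ R2 = {JLM}.
J → G applies, adding G
Closure: {GJLM}.

GJLM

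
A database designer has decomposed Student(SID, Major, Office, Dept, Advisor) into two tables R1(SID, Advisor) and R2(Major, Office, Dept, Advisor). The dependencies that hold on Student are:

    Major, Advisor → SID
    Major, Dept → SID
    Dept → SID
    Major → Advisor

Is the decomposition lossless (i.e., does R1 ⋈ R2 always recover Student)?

Common attributes: R1 ∩ R2 = {Advisor}.
No dependency enlarges {Advisor}, so (Advisor)⁺ = {Advisor}.
The closure contains neither all of R1 = {SID, Advisor} nor all of R2 = {Major, Office, Dept, Advisor}, so the common attributes are not a superkey of either fragment. The join is lossy.

No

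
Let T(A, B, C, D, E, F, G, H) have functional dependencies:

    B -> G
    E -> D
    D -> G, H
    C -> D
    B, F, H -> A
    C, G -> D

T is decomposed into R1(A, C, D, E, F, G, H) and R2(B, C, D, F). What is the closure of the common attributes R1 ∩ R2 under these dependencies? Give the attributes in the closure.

R1 ∩ R2 = {C, D, F}.
D → G, H applies, adding G, H
Closure: {C, D, F, G, H}.

C, D, F, G, H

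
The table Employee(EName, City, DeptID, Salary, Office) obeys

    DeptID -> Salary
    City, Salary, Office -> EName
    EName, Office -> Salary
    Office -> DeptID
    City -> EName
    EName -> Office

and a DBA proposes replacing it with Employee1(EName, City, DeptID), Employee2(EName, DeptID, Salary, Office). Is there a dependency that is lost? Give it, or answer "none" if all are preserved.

DeptID → Salary lies within Employee2.
City, Salary, Office → EName: restricted closure across fragments reaches EName.
EName, Office → Salary lies within Employee2.
Office → DeptID lies within Employee2.
City → EName lies within Employee1.
EName → Office lies within Employee2.
Every dependency is enforceable on the fragments, so the decomposition is dependency-preserving.

none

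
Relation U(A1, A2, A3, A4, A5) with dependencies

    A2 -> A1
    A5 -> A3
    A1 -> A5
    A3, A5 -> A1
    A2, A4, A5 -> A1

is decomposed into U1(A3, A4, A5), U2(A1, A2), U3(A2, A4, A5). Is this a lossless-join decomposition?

Yes

Chase test. Columns are A1, A2, A3, A4, A5; row i has aⱼ where attribute j ∈ Ui, else bᵢⱼ.
Initial tableau (one row per fragment):
  row 1: b11 b12 a3 a4 a5
  row 2: a1 a2 b23 b24 b25
  row 3: b31 a2 b33 a4 a5
Rows 2 and 3 agree on A2; apply A2→A1 and equate their A1 entries.
Rows 1 and 3 agree on A5; apply A5→A3 and equate their A3 entries.
Rows 2 and 3 agree on A1; apply A1→A5 and equate their A5 entries.
Rows 1 and 3 agree on A3, A5; apply A3, A5→A1 and equate their A1 entries.
Rows 1 and 2 agree on A5; apply A5→A3 and equate their A3 entries.
Row 3 is now all distinguished symbols — the join is lossless.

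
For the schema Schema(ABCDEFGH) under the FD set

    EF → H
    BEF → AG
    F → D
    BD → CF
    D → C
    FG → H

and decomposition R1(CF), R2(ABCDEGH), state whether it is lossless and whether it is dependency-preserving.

lossy and not dependency-preserving

Lossless test: (C)⁺ = {C}, which is a superkey of neither fragment — lossy.
Dependency preservation: the restricted closure of {EF} across the fragments never reaches {H}, so EF → H cannot be enforced without a join — not preserved.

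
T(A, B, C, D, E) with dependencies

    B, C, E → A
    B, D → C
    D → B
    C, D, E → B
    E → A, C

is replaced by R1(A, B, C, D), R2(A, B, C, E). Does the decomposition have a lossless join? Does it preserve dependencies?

lossy but dependency-preserving

Lossless test: (A, B, C)⁺ = {A, B, C}, which is a superkey of neither fragment — lossy.
Dependency preservation: C, D, E → B is not contained in any single fragment, but the restricted closure of its left-hand side across the fragments still reaches the right-hand side; the remaining FDs each lie inside some fragment. All dependencies are preserved.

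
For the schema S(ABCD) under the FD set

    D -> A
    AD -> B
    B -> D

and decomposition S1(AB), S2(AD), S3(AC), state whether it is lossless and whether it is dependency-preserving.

Lossless test (chase): applying each FD to every pair of rows produces no changes in the tableau, so no row becomes fully distinguished — the join is lossy.
Dependency preservation: the restricted closure of {AD} across the fragments never reaches {B}, so AD → B cannot be enforced without a join — not preserved.

lossy and not dependency-preserving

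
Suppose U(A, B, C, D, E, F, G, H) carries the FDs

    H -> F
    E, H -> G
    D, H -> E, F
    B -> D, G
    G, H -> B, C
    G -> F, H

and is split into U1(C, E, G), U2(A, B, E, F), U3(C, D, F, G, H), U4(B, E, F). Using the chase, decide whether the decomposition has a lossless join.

No

Chase test. Columns are A, B, C, D, E, F, G, H; row i has aⱼ where attribute j ∈ Ui, else bᵢⱼ.
Initial tableau (one row per fragment):
  row 1: b11 b12 a3 b14 a5 b16 a7 b18
  row 2: a1 a2 b23 b24 a5 a6 b27 b28
  row 3: b31 b32 a3 a4 b35 a6 a7 a8
  row 4: b41 a2 b43 b44 a5 a6 b47 b48
Rows 2 and 4 agree on B; apply B→D, G and equate their D, G entries.
Rows 1 and 3 agree on G; apply G→F, H and equate their F, H entries.
Rows 2 and 4 agree on G; apply G→F, H and equate their F, H entries.
Rows 1 and 3 agree on G, H; apply G, H→B, C and equate their B, C entries.
Rows 2 and 4 agree on G, H; apply G, H→B, C and equate their B, C entries.
Rows 1 and 3 agree on B; apply B→D, G and equate their D, G entries.
Rows 1 and 3 agree on D, H; apply D, H→E, F and equate their E, F entries.
No row becomes fully distinguished — the join is lossy.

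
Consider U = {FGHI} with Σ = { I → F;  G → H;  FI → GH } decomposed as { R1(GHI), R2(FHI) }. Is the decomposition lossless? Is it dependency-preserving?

lossless and dependency-preserving

Lossless test: (HI)⁺ = {FGHI}, which contains all of one fragment — lossless.
Dependency preservation: FI → GH is not contained in any single fragment, but the restricted closure of its left-hand side across the fragments still reaches the right-hand side; the remaining FDs each lie inside some fragment. All dependencies are preserved.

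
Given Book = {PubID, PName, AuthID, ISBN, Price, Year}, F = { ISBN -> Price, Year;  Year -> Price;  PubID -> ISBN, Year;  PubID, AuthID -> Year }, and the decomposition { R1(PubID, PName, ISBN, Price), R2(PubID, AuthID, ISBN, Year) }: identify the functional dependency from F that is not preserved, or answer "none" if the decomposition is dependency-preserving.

Check Year → Price: no single fragment contains all of {Price, Year}, and the restricted closure of {Year} across the fragments never reaches {Price}.
ISBN → Price, Year is preserved.
PubID → ISBN, Year is preserved.
PubID, AuthID → Year is preserved.

Year -> Price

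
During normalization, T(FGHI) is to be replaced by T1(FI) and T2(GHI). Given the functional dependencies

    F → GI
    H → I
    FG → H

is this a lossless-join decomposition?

Common attributes: T1 ∩ T2 = {I}.
No dependency enlarges {I}, so (I)⁺ = {I}.
The closure contains neither all of T1 = {FI} nor all of T2 = {GHI}, so the common attributes are not a superkey of either fragment. The join is lossy.

No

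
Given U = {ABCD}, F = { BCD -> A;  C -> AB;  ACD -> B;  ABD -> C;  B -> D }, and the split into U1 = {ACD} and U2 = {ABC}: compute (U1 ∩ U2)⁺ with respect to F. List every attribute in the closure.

ABCD

U1 ∩ U2 = {AC}.
C → AB applies, adding B
B → D applies, adding D
Closure: {ABCD}.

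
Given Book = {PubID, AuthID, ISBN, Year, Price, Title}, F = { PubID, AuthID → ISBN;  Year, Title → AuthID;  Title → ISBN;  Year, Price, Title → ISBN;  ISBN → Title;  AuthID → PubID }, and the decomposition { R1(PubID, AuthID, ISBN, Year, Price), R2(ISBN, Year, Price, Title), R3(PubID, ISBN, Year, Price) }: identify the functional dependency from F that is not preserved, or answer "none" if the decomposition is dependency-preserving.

none

PubID, AuthID → ISBN lies within R1.
Year, Title → AuthID: restricted closure across fragments reaches AuthID.
Title → ISBN lies within R2.
Year, Price, Title → ISBN lies within R2.
ISBN → Title lies within R2.
AuthID → PubID lies within R1.
Every dependency is enforceable on the fragments, so the decomposition is dependency-preserving.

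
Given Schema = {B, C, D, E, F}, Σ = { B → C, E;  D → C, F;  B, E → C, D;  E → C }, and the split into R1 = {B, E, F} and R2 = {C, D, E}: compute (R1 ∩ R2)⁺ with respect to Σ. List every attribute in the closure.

C, E

R1 ∩ R2 = {E}.
E → C applies, adding C
Closure: {C, E}.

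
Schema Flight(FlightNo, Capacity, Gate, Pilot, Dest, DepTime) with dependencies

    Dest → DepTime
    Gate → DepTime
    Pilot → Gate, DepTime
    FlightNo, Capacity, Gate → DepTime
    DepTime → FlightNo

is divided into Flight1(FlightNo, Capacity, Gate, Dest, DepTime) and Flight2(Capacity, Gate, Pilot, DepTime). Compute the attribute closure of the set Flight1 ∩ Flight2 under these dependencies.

Flight1 ∩ Flight2 = {Capacity, Gate, DepTime}.
DepTime → FlightNo applies, adding FlightNo
Closure: {FlightNo, Capacity, Gate, DepTime}.

FlightNo, Capacity, Gate, DepTime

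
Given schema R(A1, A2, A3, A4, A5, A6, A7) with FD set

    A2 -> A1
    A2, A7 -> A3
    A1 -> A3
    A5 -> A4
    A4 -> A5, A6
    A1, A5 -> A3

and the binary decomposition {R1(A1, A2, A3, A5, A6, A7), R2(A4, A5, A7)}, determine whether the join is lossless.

Common attributes: R1 ∩ R2 = {A5, A7}.
Closure of {A5, A7}: A5 → A4 applies, adding A4; A4 → A5, A6 applies, adding A6. So (A5, A7)⁺ = {A4, A5, A6, A7}.
This closure contains every attribute of R2, so R1 ∩ R2 → R2. The join is lossless.

Yes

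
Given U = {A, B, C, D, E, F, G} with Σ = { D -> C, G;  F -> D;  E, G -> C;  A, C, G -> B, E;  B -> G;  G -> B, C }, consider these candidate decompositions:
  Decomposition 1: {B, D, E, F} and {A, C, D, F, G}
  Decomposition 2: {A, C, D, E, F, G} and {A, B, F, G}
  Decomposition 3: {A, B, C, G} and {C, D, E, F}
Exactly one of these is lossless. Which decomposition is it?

Decomposition 1: common = {D, F}, closure = {B, C, D, F, G} → lossy.
Decomposition 2: common = {A, F, G}, closure = {A, B, C, D, E, F, G} → lossless.
Decomposition 3: common = {C}, closure = {C} → lossy.

Decomposition 2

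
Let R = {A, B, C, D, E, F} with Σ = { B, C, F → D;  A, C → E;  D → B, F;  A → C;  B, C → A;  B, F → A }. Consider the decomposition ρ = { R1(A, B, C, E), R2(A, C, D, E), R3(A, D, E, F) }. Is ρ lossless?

No

Chase test. Columns are A, B, C, D, E, F; row i has aⱼ where attribute j ∈ Ri, else bᵢⱼ.
Initial tableau (one row per fragment):
  row 1: a1 a2 a3 b14 a5 b16
  row 2: a1 b22 a3 a4 a5 b26
  row 3: a1 b32 b33 a4 a5 a6
Rows 2 and 3 agree on D; apply D→B, F and equate their B, F entries.
Rows 1 and 3 agree on A; apply A→C and equate their C entries.
No row becomes fully distinguished — the join is lossy.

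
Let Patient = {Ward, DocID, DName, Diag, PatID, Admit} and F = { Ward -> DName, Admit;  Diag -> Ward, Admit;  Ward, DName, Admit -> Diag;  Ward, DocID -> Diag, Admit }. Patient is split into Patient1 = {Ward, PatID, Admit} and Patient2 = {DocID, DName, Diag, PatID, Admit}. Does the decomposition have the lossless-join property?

Common attributes: Patient1 ∩ Patient2 = {PatID, Admit}.
No dependency enlarges {PatID, Admit}, so (PatID, Admit)⁺ = {PatID, Admit}.
The closure contains neither all of Patient1 = {Ward, PatID, Admit} nor all of Patient2 = {DocID, DName, Diag, PatID, Admit}, so the common attributes are not a superkey of either fragment. The join is lossy.

No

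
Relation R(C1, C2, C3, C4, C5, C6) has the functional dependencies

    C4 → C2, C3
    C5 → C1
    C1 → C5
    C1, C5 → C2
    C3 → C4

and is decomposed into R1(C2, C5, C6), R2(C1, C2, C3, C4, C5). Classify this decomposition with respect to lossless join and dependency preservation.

Lossless test: (C2, C5)⁺ = {C1, C2, C5}, which is a superkey of neither fragment — lossy.
Dependency preservation: every FD's attributes lie within a single fragment, so each can be enforced locally — preserved.

lossy but dependency-preserving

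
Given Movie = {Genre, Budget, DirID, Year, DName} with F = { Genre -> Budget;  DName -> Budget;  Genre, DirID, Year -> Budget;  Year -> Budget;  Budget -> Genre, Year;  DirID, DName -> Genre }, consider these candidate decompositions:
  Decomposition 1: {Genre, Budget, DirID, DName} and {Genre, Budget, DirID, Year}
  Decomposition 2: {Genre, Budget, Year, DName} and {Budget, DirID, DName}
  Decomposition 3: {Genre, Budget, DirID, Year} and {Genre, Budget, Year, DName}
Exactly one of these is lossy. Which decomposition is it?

Decomposition 1: common = {Genre, Budget, DirID}, closure = {Genre, Budget, DirID, Year} → lossless.
Decomposition 2: common = {Budget, DName}, closure = {Genre, Budget, Year, DName} → lossless.
Decomposition 3: common = {Genre, Budget, Year}, closure = {Genre, Budget, Year} → lossy.

Decomposition 3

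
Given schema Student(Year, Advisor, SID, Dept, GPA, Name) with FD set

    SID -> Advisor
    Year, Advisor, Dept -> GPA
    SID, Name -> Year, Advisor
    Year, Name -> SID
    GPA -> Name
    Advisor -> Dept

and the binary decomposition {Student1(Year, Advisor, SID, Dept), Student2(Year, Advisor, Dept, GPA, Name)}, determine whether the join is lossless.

Yes

Common attributes: Student1 ∩ Student2 = {Year, Advisor, Dept}.
Closure of {Year, Advisor, Dept}: Year, Advisor, Dept → GPA applies, adding GPA; GPA → Name applies, adding Name; Year, Name → SID applies, adding SID. So (Year, Advisor, Dept)⁺ = {Year, Advisor, SID, Dept, GPA, Name}.
This closure contains every attribute of Student1, so Student1 ∩ Student2 → Student1. The join is lossless.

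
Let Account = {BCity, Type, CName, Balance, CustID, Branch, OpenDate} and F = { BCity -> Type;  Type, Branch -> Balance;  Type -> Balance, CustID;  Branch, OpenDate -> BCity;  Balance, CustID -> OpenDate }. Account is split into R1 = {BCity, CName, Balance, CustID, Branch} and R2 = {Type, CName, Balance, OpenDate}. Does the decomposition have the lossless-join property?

No

Common attributes: R1 ∩ R2 = {CName, Balance}.
No dependency enlarges {CName, Balance}, so (CName, Balance)⁺ = {CName, Balance}.
The closure contains neither all of R1 = {BCity, CName, Balance, CustID, Branch} nor all of R2 = {Type, CName, Balance, OpenDate}, so the common attributes are not a superkey of either fragment. The join is lossy.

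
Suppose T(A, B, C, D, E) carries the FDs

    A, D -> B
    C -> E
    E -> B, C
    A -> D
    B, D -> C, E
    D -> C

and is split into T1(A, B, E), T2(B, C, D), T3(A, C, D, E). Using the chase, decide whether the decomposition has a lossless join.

Chase test. Columns are A, B, C, D, E; row i has aⱼ where attribute j ∈ Ti, else bᵢⱼ.
Initial tableau (one row per fragment):
  row 1: a1 a2 b13 b14 a5
  row 2: b21 a2 a3 a4 b25
  row 3: a1 b32 a3 a4 a5
Rows 2 and 3 agree on C; apply C→E and equate their E entries.
Rows 1 and 2 agree on E; apply E→B, C and equate their B, C entries.
Rows 1 and 3 agree on E; apply E→B, C and equate their B, C entries.
Rows 1 and 3 agree on A; apply A→D and equate their D entries.
Row 1 is now all distinguished symbols — the join is lossless.

Yes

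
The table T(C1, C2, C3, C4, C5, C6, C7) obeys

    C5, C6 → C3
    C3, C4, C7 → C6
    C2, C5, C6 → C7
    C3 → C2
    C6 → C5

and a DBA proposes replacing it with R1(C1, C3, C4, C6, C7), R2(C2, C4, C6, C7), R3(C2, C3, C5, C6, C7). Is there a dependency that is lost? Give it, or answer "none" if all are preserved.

C5, C6 → C3 lies within R3.
C3, C4, C7 → C6 lies within R1.
C2, C5, C6 → C7 lies within R3.
C3 → C2 lies within R3.
C6 → C5 lies within R3.
Every dependency is enforceable on the fragments, so the decomposition is dependency-preserving.

none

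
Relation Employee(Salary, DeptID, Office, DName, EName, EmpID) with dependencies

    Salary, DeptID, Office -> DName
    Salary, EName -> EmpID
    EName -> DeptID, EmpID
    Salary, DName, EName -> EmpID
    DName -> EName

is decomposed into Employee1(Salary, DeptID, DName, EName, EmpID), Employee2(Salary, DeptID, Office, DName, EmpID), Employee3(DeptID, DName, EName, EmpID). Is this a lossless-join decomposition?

Yes

Chase test. Columns are Salary, DeptID, Office, DName, EName, EmpID; row i has aⱼ where attribute j ∈ Employeei, else bᵢⱼ.
Initial tableau (one row per fragment):
  row 1: a1 a2 b13 a4 a5 a6
  row 2: a1 a2 a3 a4 b25 a6
  row 3: b31 a2 b33 a4 a5 a6
Rows 1 and 2 agree on DName; apply DName→EName and equate their EName entries.
Row 2 is now all distinguished symbols — the join is lossless.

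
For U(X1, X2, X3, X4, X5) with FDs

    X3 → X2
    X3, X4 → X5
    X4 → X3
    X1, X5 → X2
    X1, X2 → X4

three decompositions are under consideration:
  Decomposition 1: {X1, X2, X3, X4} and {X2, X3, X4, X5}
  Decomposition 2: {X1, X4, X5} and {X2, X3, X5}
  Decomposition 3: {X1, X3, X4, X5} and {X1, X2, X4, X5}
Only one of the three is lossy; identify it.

Decomposition 2

Decomposition 1: common = {X2, X3, X4}, closure = {X2, X3, X4, X5} → lossless.
Decomposition 2: common = {X5}, closure = {X5} → lossy.
Decomposition 3: common = {X1, X4, X5}, closure = {X1, X2, X3, X4, X5} → lossless.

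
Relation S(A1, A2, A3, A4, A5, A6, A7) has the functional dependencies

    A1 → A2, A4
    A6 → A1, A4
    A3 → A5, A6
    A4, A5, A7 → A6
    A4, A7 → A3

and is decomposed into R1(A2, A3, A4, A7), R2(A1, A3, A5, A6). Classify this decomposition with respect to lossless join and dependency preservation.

lossless but not dependency-preserving

Lossless test: (A3)⁺ = {A1, A2, A3, A4, A5, A6}, which contains all of one fragment — lossless.
Dependency preservation: the restricted closure of {A1} across the fragments never reaches {A2, A4}, so A1 → A2, A4 cannot be enforced without a join — not preserved.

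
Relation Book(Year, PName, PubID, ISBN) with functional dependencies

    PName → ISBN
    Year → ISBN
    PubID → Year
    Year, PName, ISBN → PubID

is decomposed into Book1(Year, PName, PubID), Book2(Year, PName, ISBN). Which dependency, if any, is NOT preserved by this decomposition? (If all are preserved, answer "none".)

PName → ISBN lies within Book2.
Year → ISBN lies within Book2.
PubID → Year lies within Book1.
Year, PName, ISBN → PubID: restricted closure across fragments reaches PubID.
Every dependency is enforceable on the fragments, so the decomposition is dependency-preserving.

none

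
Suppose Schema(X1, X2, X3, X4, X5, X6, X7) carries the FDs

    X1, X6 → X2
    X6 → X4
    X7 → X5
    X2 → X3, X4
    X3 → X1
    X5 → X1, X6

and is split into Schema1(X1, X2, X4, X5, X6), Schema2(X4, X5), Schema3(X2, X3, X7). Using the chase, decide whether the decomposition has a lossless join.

No

Chase test. Columns are X1, X2, X3, X4, X5, X6, X7; row i has aⱼ where attribute j ∈ Schemai, else bᵢⱼ.
Initial tableau (one row per fragment):
  row 1: a1 a2 b13 a4 a5 a6 b17
  row 2: b21 b22 b23 a4 a5 b26 b27
  row 3: b31 a2 a3 b34 b35 b36 a7
Rows 1 and 3 agree on X2; apply X2→X3, X4 and equate their X3, X4 entries.
Rows 1 and 3 agree on X3; apply X3→X1 and equate their X1 entries.
Rows 1 and 2 agree on X5; apply X5→X1, X6 and equate their X1, X6 entries.
Rows 1 and 2 agree on X1, X6; apply X1, X6→X2 and equate their X2 entries.
Rows 1 and 2 agree on X2; apply X2→X3, X4 and equate their X3, X4 entries.
No row becomes fully distinguished — the join is lossy.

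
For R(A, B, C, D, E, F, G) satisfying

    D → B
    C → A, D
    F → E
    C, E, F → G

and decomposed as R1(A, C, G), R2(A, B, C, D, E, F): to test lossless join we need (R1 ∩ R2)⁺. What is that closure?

R1 ∩ R2 = {A, C}.
C → A, D applies, adding D
D → B applies, adding B
Closure: {A, B, C, D}.

A, B, C, D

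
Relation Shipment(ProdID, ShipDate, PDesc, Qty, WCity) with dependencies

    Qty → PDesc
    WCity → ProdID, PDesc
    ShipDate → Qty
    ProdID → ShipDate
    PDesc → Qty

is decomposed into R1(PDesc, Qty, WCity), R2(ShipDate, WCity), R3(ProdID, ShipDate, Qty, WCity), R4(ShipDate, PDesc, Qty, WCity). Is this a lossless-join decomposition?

Yes

Chase test. Columns are ProdID, ShipDate, PDesc, Qty, WCity; row i has aⱼ where attribute j ∈ Ri, else bᵢⱼ.
Initial tableau (one row per fragment):
  row 1: b11 b12 a3 a4 a5
  row 2: b21 a2 b23 b24 a5
  row 3: a1 a2 b33 a4 a5
  row 4: b41 a2 a3 a4 a5
Rows 1 and 3 agree on Qty; apply Qty→PDesc and equate their PDesc entries.
Rows 1 and 2 agree on WCity; apply WCity→ProdID, PDesc and equate their ProdID, PDesc entries.
Rows 1 and 3 agree on WCity; apply WCity→ProdID, PDesc and equate their ProdID, PDesc entries.
Rows 1 and 4 agree on WCity; apply WCity→ProdID, PDesc and equate their ProdID, PDesc entries.
Rows 2 and 3 agree on ShipDate; apply ShipDate→Qty and equate their Qty entries.
Rows 1 and 2 agree on ProdID; apply ProdID→ShipDate and equate their ShipDate entries.
Row 1 is now all distinguished symbols — the join is lossless.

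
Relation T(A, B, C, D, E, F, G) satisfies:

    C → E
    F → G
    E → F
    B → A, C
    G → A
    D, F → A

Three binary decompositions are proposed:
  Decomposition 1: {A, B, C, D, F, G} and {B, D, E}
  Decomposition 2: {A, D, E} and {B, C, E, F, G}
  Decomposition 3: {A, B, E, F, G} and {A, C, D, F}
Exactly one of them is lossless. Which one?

Decomposition 1: common = {B, D}, closure = {A, B, C, D, E, F, G} → lossless.
Decomposition 2: common = {E}, closure = {A, E, F, G} → lossy.
Decomposition 3: common = {A, F}, closure = {A, F, G} → lossy.

Decomposition 1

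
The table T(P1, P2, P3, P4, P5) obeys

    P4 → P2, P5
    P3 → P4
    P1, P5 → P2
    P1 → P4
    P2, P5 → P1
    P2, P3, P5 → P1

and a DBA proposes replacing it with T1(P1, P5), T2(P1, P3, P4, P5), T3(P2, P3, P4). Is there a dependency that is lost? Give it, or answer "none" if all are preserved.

Check P2, P5 → P1: no single fragment contains all of {P1, P2, P5}, and the restricted closure of {P2, P5} across the fragments never reaches {P1}.
P4 → P2, P5 is preserved.
P3 → P4 is preserved.
P1, P5 → P2 is preserved.
P1 → P4 is preserved.
P2, P3, P5 → P1 is preserved.

P2, P5 → P1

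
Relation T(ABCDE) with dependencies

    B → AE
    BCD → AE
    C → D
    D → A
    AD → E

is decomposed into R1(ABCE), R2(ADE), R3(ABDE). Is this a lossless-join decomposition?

Chase test. Columns are ABCDE; row i has aⱼ where attribute j ∈ Ri, else bᵢⱼ.
Initial tableau (one row per fragment):
  row 1: a1 a2 a3 b14 a5
  row 2: a1 b22 b23 a4 a5
  row 3: a1 a2 b33 a4 a5
No row becomes fully distinguished — the join is lossy.

No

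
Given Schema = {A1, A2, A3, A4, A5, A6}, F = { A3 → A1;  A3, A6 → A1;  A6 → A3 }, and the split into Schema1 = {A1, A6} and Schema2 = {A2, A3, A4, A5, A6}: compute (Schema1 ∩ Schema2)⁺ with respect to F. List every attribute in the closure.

A1, A3, A6

Schema1 ∩ Schema2 = {A6}.
A6 → A3 applies, adding A3
A3 → A1 applies, adding A1
Closure: {A1, A3, A6}.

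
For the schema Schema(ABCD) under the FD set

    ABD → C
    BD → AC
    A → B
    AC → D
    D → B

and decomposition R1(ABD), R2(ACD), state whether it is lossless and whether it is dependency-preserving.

lossless and dependency-preserving

Lossless test: (AD)⁺ = {ABCD}, which contains all of one fragment — lossless.
Dependency preservation: ABD → C; BD → AC are not contained in any single fragment, but the restricted closure of each left-hand side across the fragments still reaches the right-hand side; the remaining FDs each lie inside some fragment. All dependencies are preserved.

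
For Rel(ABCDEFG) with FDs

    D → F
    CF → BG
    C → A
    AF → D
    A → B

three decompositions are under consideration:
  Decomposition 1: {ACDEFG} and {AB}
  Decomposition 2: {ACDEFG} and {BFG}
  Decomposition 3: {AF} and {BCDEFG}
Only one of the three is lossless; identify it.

Decomposition 1

Decomposition 1: common = {A}, closure = {AB} → lossless.
Decomposition 2: common = {FG}, closure = {FG} → lossy.
Decomposition 3: common = {F}, closure = {F} → lossy.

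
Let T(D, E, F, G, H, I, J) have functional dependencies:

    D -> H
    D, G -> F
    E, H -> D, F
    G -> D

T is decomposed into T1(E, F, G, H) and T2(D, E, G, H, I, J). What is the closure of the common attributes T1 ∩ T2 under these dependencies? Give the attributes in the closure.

D, E, F, G, H

T1 ∩ T2 = {E, G, H}.
E, H → D, F applies, adding D, F
Closure: {D, E, F, G, H}.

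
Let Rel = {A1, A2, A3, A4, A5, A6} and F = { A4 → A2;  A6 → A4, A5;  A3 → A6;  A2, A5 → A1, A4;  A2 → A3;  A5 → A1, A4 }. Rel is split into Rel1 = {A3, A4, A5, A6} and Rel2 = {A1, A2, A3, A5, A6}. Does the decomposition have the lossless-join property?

Yes

Common attributes: Rel1 ∩ Rel2 = {A3, A5, A6}.
Closure of {A3, A5, A6}: A6 → A4, A5 applies, adding A4; A5 → A1, A4 applies, adding A1; A4 → A2 applies, adding A2. So (A3, A5, A6)⁺ = {A1, A2, A3, A4, A5, A6}.
This closure contains every attribute of Rel1, so Rel1 ∩ Rel2 → Rel1. The join is lossless.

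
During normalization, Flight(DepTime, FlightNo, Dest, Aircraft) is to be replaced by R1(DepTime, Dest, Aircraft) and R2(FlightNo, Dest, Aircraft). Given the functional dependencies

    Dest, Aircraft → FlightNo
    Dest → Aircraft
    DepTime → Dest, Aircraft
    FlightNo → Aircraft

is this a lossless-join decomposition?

Common attributes: R1 ∩ R2 = {Dest, Aircraft}.
Closure of {Dest, Aircraft}: Dest, Aircraft → FlightNo applies, adding FlightNo. So (Dest, Aircraft)⁺ = {FlightNo, Dest, Aircraft}.
This closure contains every attribute of R2, so R1 ∩ R2 → R2. The join is lossless.

Yes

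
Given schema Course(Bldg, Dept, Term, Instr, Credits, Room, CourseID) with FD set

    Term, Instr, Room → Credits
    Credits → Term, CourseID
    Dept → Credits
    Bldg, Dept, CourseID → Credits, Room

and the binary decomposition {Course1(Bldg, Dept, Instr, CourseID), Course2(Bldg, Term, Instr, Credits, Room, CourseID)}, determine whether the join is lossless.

Common attributes: Course1 ∩ Course2 = {Bldg, Instr, CourseID}.
No dependency enlarges {Bldg, Instr, CourseID}, so (Bldg, Instr, CourseID)⁺ = {Bldg, Instr, CourseID}.
The closure contains neither all of Course1 = {Bldg, Dept, Instr, CourseID} nor all of Course2 = {Bldg, Term, Instr, Credits, Room, CourseID}, so the common attributes are not a superkey of either fragment. The join is lossy.

No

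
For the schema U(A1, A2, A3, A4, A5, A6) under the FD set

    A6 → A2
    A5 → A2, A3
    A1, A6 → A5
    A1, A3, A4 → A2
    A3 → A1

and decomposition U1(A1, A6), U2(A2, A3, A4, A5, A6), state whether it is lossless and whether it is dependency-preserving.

lossy and not dependency-preserving

Lossless test: (A6)⁺ = {A2, A6}, which is a superkey of neither fragment — lossy.
Dependency preservation: the restricted closure of {A1, A6} across the fragments never reaches {A5}, so A1, A6 → A5 cannot be enforced without a join — not preserved.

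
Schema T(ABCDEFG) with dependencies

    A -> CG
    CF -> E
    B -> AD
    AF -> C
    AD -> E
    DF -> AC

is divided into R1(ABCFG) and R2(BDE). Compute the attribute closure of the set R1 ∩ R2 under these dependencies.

R1 ∩ R2 = {B}.
B → AD applies, adding AD
AD → E applies, adding E
A → CG applies, adding CG
Closure: {ABCDEG}.

ABCDEG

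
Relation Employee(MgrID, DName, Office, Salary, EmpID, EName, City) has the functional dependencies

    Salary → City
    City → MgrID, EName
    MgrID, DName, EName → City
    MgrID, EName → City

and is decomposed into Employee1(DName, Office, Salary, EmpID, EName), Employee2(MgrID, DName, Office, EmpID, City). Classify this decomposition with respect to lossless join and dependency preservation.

Lossless test: (DName, Office, EmpID)⁺ = {DName, Office, EmpID}, which is a superkey of neither fragment — lossy.
Dependency preservation: the restricted closure of {Salary} across the fragments never reaches {City}, so Salary → City cannot be enforced without a join — not preserved.

lossy and not dependency-preserving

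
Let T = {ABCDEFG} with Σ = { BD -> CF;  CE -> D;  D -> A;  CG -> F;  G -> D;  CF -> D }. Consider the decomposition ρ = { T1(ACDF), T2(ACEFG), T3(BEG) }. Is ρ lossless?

No

Chase test. Columns are ABCDEFG; row i has aⱼ where attribute j ∈ Ti, else bᵢⱼ.
Initial tableau (one row per fragment):
  row 1: a1 b12 a3 a4 b15 a6 b17
  row 2: a1 b22 a3 b24 a5 a6 a7
  row 3: b31 a2 b33 b34 a5 b36 a7
Rows 2 and 3 agree on G; apply G→D and equate their D entries.
Rows 1 and 2 agree on CF; apply CF→D and equate their D entries.
Rows 1 and 3 agree on D; apply D→A and equate their A entries.
No row becomes fully distinguished — the join is lossy.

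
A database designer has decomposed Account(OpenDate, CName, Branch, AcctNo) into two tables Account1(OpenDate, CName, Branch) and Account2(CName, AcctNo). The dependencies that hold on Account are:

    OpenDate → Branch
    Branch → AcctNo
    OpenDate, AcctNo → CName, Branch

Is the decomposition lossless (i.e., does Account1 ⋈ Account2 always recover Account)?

Common attributes: Account1 ∩ Account2 = {CName}.
No dependency enlarges {CName}, so (CName)⁺ = {CName}.
The closure contains neither all of Account1 = {OpenDate, CName, Branch} nor all of Account2 = {CName, AcctNo}, so the common attributes are not a superkey of either fragment. The join is lossy.

No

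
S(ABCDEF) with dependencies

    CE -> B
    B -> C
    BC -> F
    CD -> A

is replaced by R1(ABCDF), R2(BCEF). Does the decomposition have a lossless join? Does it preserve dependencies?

Lossless test: (BCF)⁺ = {BCF}, which is a superkey of neither fragment — lossy.
Dependency preservation: every FD's attributes lie within a single fragment, so each can be enforced locally — preserved.

lossy but dependency-preserving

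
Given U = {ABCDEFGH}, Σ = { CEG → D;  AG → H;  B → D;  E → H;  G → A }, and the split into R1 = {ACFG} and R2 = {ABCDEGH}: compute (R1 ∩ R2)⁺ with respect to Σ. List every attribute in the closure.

ACGH

R1 ∩ R2 = {ACG}.
AG → H applies, adding H
Closure: {ACGH}.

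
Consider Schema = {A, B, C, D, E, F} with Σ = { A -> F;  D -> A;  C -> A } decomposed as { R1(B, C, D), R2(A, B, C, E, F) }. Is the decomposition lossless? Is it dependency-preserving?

lossy and not dependency-preserving

Lossless test: (B, C)⁺ = {A, B, C, F}, which is a superkey of neither fragment — lossy.
Dependency preservation: the restricted closure of {D} across the fragments never reaches {A}, so D → A cannot be enforced without a join — not preserved.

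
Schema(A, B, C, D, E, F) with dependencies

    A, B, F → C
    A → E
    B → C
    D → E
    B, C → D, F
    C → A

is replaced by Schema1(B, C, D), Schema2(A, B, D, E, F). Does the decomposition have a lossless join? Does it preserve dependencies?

lossless but not dependency-preserving

Lossless test: (B, D)⁺ = {A, B, C, D, E, F}, which contains all of one fragment — lossless.
Dependency preservation: the restricted closure of {C} across the fragments never reaches {A}, so C → A cannot be enforced without a join — not preserved.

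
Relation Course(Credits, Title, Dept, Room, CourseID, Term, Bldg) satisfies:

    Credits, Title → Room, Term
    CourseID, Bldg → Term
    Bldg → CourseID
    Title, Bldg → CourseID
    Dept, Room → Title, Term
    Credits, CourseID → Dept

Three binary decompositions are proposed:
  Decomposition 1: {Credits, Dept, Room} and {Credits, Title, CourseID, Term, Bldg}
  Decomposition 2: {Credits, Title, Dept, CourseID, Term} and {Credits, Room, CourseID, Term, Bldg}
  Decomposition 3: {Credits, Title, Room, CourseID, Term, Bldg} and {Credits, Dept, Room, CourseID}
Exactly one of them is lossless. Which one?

Decomposition 1: common = {Credits}, closure = {Credits} → lossy.
Decomposition 2: common = {Credits, CourseID, Term}, closure = {Credits, Dept, CourseID, Term} → lossy.
Decomposition 3: common = {Credits, Room, CourseID}, closure = {Credits, Title, Dept, Room, CourseID, Term} → lossless.

Decomposition 3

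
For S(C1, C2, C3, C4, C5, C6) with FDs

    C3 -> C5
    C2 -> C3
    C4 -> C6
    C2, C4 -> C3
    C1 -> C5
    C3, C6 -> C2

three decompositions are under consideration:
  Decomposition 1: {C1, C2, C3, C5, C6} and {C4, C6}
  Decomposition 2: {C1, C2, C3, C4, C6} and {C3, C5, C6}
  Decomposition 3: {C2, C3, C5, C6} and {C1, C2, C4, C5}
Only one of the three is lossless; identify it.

Decomposition 2

Decomposition 1: common = {C6}, closure = {C6} → lossy.
Decomposition 2: common = {C3, C6}, closure = {C2, C3, C5, C6} → lossless.
Decomposition 3: common = {C2, C5}, closure = {C2, C3, C5} → lossy.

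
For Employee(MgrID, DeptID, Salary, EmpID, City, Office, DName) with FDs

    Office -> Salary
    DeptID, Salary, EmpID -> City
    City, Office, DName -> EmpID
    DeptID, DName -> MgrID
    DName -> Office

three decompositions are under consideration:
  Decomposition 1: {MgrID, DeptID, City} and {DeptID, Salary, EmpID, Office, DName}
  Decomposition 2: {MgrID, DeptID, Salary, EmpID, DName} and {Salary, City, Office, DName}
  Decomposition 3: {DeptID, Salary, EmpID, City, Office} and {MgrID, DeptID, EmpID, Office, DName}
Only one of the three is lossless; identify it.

Decomposition 1: common = {DeptID}, closure = {DeptID} → lossy.
Decomposition 2: common = {Salary, DName}, closure = {Salary, Office, DName} → lossy.
Decomposition 3: common = {DeptID, EmpID, Office}, closure = {DeptID, Salary, EmpID, City, Office} → lossless.

Decomposition 3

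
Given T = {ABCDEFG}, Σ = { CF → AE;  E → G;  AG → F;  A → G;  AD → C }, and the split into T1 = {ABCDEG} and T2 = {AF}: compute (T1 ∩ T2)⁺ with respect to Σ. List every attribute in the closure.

AFG

T1 ∩ T2 = {A}.
A → G applies, adding G
AG → F applies, adding F
Closure: {AFG}.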